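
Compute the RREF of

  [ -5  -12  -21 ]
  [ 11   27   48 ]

[[1, 0, -3], [0, 1, 3]]

ρ1 → -1/5·ρ1
  [  1  12/5  21/5 ]
  [ 11    27    48 ]
ρ2 → ρ2 − 11·ρ1
  [ 1  12/5  21/5 ]
  [ 0   3/5   9/5 ]
ρ2 → 5/3·ρ2
  [ 1  12/5  21/5 ]
  [ 0     1     3 ]
ρ1 → ρ1 − 12/5·ρ2
  [ 1  0  -3 ]
  [ 0  1   3 ]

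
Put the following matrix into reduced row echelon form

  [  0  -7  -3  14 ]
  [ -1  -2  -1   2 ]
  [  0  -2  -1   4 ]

[[1, 0, 0, 2], [0, 1, 0, -2], [0, 0, 1, 0]]

r1 <-> r2
r1 -> -1·r1
r2 -> -1/7·r2
r3 -> r3 + 2·r2
r3 -> -7·r3
r2 -> r2 − 3/7·r3
r1 -> r1 − r3
r1 -> r1 − 2·r2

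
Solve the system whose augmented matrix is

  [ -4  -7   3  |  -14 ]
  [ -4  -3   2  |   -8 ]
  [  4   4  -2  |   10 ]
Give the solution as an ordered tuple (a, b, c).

Multiply R1 by -1/4.
  [  1  7/4  -3/4  |  7/2 ]
  [ -4   -3     2  |   -8 ]
  [  4    4    -2  |   10 ]
Add 4 times R1 to R2.
  [ 1  7/4  -3/4  |  7/2 ]
  [ 0    4    -1  |    6 ]
  [ 4    4    -2  |   10 ]
Subtract 4 times R1 from R3.
  [ 1  7/4  -3/4  |  7/2 ]
  [ 0    4    -1  |    6 ]
  [ 0   -3     1  |   -4 ]
Multiply R2 by 1/4.
  [ 1  7/4  -3/4  |  7/2 ]
  [ 0    1  -1/4  |  3/2 ]
  [ 0   -3     1  |   -4 ]
Add 3 times R2 to R3.
  [ 1  7/4  -3/4  |  7/2 ]
  [ 0    1  -1/4  |  3/2 ]
  [ 0    0   1/4  |  1/2 ]
Multiply R3 by 4.
  [ 1  7/4  -3/4  |  7/2 ]
  [ 0    1  -1/4  |  3/2 ]
  [ 0    0     1  |    2 ]
Add 1/4 times R3 to R2.
  [ 1  7/4  -3/4  |  7/2 ]
  [ 0    1     0  |    2 ]
  [ 0    0     1  |    2 ]
Add 3/4 times R3 to R1.
  [ 1  7/4  0  |  5 ]
  [ 0    1  0  |  2 ]
  [ 0    0  1  |  2 ]
Subtract 7/4 times R2 from R1.
  [ 1  0  0  |  3/2 ]
  [ 0  1  0  |    2 ]
  [ 0  0  1  |    2 ]
Reading off the last column: a = 3/2, b = 2, c = 2.

(3/2, 2, 2)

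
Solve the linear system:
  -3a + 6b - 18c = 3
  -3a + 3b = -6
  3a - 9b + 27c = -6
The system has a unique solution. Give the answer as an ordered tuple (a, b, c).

(1, -1, -2/3)

Form the augmented matrix and row-reduce:
  [ -3   6  -18  |   3 ]
  [ -3   3    0  |  -6 ]
  [  3  -9   27  |  -6 ]
ρ1 -> -1/3·ρ1
  [  1  -2   6  |  -1 ]
  [ -3   3   0  |  -6 ]
  [  3  -9  27  |  -6 ]
ρ2 -> ρ2 + 3·ρ1
  [ 1  -2   6  |  -1 ]
  [ 0  -3  18  |  -9 ]
  [ 3  -9  27  |  -6 ]
ρ3 -> ρ3 − 3·ρ1
  [ 1  -2   6  |  -1 ]
  [ 0  -3  18  |  -9 ]
  [ 0  -3   9  |  -3 ]
ρ2 -> -1/3·ρ2
  [ 1  -2   6  |  -1 ]
  [ 0   1  -6  |   3 ]
  [ 0  -3   9  |  -3 ]
ρ3 -> ρ3 + 3·ρ2
  [ 1  -2   6  |  -1 ]
  [ 0   1  -6  |   3 ]
  [ 0   0  -9  |   6 ]
ρ3 -> -1/9·ρ3
  [ 1  -2   6  |    -1 ]
  [ 0   1  -6  |     3 ]
  [ 0   0   1  |  -2/3 ]
ρ2 -> ρ2 + 6·ρ3
  [ 1  -2  6  |    -1 ]
  [ 0   1  0  |    -1 ]
  [ 0   0  1  |  -2/3 ]
ρ1 -> ρ1 − 6·ρ3
  [ 1  -2  0  |     3 ]
  [ 0   1  0  |    -1 ]
  [ 0   0  1  |  -2/3 ]
ρ1 -> ρ1 + 2·ρ2
  [ 1  0  0  |     1 ]
  [ 0  1  0  |    -1 ]
  [ 0  0  1  |  -2/3 ]
Reading off the last column: a = 1, b = -1, c = -2/3.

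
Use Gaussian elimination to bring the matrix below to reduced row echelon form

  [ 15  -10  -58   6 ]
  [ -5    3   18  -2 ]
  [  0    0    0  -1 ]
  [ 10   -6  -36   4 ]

[[1, 0, -6/5, 0], [0, 1, 4, 0], [0, 0, 0, 1], [0, 0, 0, 0]]

r1 ← 1/15·r1
  [  1  -2/3  -58/15  2/5 ]
  [ -5     3      18   -2 ]
  [  0     0       0   -1 ]
  [ 10    -6     -36    4 ]
r2 ← r2 + 5·r1
  [  1  -2/3  -58/15  2/5 ]
  [  0  -1/3    -4/3    0 ]
  [  0     0       0   -1 ]
  [ 10    -6     -36    4 ]
r4 ← r4 − 10·r1
  [ 1  -2/3  -58/15  2/5 ]
  [ 0  -1/3    -4/3    0 ]
  [ 0     0       0   -1 ]
  [ 0   2/3     8/3    0 ]
r2 ← -3·r2
  [ 1  -2/3  -58/15  2/5 ]
  [ 0     1       4    0 ]
  [ 0     0       0   -1 ]
  [ 0   2/3     8/3    0 ]
r4 ← r4 − 2/3·r2
  [ 1  -2/3  -58/15  2/5 ]
  [ 0     1       4    0 ]
  [ 0     0       0   -1 ]
  [ 0     0       0    0 ]
r3 ← -1·r3
  [ 1  -2/3  -58/15  2/5 ]
  [ 0     1       4    0 ]
  [ 0     0       0    1 ]
  [ 0     0       0    0 ]
r1 ← r1 − 2/5·r3
  [ 1  -2/3  -58/15  0 ]
  [ 0     1       4  0 ]
  [ 0     0       0  1 ]
  [ 0     0       0  0 ]
r1 ← r1 + 2/3·r2
  [ 1  0  -6/5  0 ]
  [ 0  1     4  0 ]
  [ 0  0     0  1 ]
  [ 0  0     0  0 ]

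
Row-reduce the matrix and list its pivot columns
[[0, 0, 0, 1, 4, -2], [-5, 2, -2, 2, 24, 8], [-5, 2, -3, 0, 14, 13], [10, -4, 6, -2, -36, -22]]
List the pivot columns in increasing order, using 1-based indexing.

R1 <=> R2
  [ -5   2  -2   2   24    8 ]
  [  0   0   0   1    4   -2 ]
  [ -5   2  -3   0   14   13 ]
  [ 10  -4   6  -2  -36  -22 ]
R1 -> -1/5·R1
  [  1  -2/5  2/5  -2/5  -24/5  -8/5 ]
  [  0     0    0     1      4    -2 ]
  [ -5     2   -3     0     14    13 ]
  [ 10    -4    6    -2    -36   -22 ]
R3 -> R3 + 5·R1
  [  1  -2/5  2/5  -2/5  -24/5  -8/5 ]
  [  0     0    0     1      4    -2 ]
  [  0     0   -1    -2    -10     5 ]
  [ 10    -4    6    -2    -36   -22 ]
R4 -> R4 − 10·R1
  [ 1  -2/5  2/5  -2/5  -24/5  -8/5 ]
  [ 0     0    0     1      4    -2 ]
  [ 0     0   -1    -2    -10     5 ]
  [ 0     0    2     2     12    -6 ]
R2 <=> R3
  [ 1  -2/5  2/5  -2/5  -24/5  -8/5 ]
  [ 0     0   -1    -2    -10     5 ]
  [ 0     0    0     1      4    -2 ]
  [ 0     0    2     2     12    -6 ]
R2 -> -1·R2
  [ 1  -2/5  2/5  -2/5  -24/5  -8/5 ]
  [ 0     0    1     2     10    -5 ]
  [ 0     0    0     1      4    -2 ]
  [ 0     0    2     2     12    -6 ]
R4 -> R4 − 2·R2
  [ 1  -2/5  2/5  -2/5  -24/5  -8/5 ]
  [ 0     0    1     2     10    -5 ]
  [ 0     0    0     1      4    -2 ]
  [ 0     0    0    -2     -8     4 ]
R4 -> R4 + 2·R3
  [ 1  -2/5  2/5  -2/5  -24/5  -8/5 ]
  [ 0     0    1     2     10    -5 ]
  [ 0     0    0     1      4    -2 ]
  [ 0     0    0     0      0     0 ]
R2 -> R2 − 2·R3
  [ 1  -2/5  2/5  -2/5  -24/5  -8/5 ]
  [ 0     0    1     0      2    -1 ]
  [ 0     0    0     1      4    -2 ]
  [ 0     0    0     0      0     0 ]
R1 -> R1 + 2/5·R3
  [ 1  -2/5  2/5  0  -16/5  -12/5 ]
  [ 0     0    1  0      2     -1 ]
  [ 0     0    0  1      4     -2 ]
  [ 0     0    0  0      0      0 ]
R1 -> R1 − 2/5·R2
  [ 1  -2/5  0  0  -4  -2 ]
  [ 0     0  1  0   2  -1 ]
  [ 0     0  0  1   4  -2 ]
  [ 0     0  0  0   0   0 ]
Pivot columns are the columns containing a leading 1.

1, 3, 4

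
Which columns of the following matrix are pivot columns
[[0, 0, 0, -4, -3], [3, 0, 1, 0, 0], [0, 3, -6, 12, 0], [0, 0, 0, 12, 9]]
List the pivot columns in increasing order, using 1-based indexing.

1, 2, 4

ρ1 <=> ρ2
  [ 3  0   1   0   0 ]
  [ 0  0   0  -4  -3 ]
  [ 0  3  -6  12   0 ]
  [ 0  0   0  12   9 ]
ρ1 := 1/3·ρ1
  [ 1  0  1/3   0   0 ]
  [ 0  0    0  -4  -3 ]
  [ 0  3   -6  12   0 ]
  [ 0  0    0  12   9 ]
ρ2 <=> ρ3
  [ 1  0  1/3   0   0 ]
  [ 0  3   -6  12   0 ]
  [ 0  0    0  -4  -3 ]
  [ 0  0    0  12   9 ]
ρ2 := 1/3·ρ2
  [ 1  0  1/3   0   0 ]
  [ 0  1   -2   4   0 ]
  [ 0  0    0  -4  -3 ]
  [ 0  0    0  12   9 ]
ρ3 := -1/4·ρ3
  [ 1  0  1/3   0    0 ]
  [ 0  1   -2   4    0 ]
  [ 0  0    0   1  3/4 ]
  [ 0  0    0  12    9 ]
ρ4 := ρ4 − 12·ρ3
  [ 1  0  1/3  0    0 ]
  [ 0  1   -2  4    0 ]
  [ 0  0    0  1  3/4 ]
  [ 0  0    0  0    0 ]
ρ2 := ρ2 − 4·ρ3
  [ 1  0  1/3  0    0 ]
  [ 0  1   -2  0   -3 ]
  [ 0  0    0  1  3/4 ]
  [ 0  0    0  0    0 ]
Pivot columns are the columns containing a leading 1.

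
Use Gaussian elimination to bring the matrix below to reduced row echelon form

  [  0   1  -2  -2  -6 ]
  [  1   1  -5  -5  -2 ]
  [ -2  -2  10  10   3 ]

ρ1 <-> ρ2
  [  1   1  -5  -5  -2 ]
  [  0   1  -2  -2  -6 ]
  [ -2  -2  10  10   3 ]
ρ3 -> ρ3 + 2·ρ1
  [ 1  1  -5  -5  -2 ]
  [ 0  1  -2  -2  -6 ]
  [ 0  0   0   0  -1 ]
ρ3 -> -1·ρ3
  [ 1  1  -5  -5  -2 ]
  [ 0  1  -2  -2  -6 ]
  [ 0  0   0   0   1 ]
ρ2 -> ρ2 + 6·ρ3
  [ 1  1  -5  -5  -2 ]
  [ 0  1  -2  -2   0 ]
  [ 0  0   0   0   1 ]
ρ1 -> ρ1 + 2·ρ3
  [ 1  1  -5  -5  0 ]
  [ 0  1  -2  -2  0 ]
  [ 0  0   0   0  1 ]
ρ1 -> ρ1 − ρ2
  [ 1  0  -3  -3  0 ]
  [ 0  1  -2  -2  0 ]
  [ 0  0   0   0  1 ]

[[1, 0, -3, -3, 0], [0, 1, -2, -2, 0], [0, 0, 0, 0, 1]]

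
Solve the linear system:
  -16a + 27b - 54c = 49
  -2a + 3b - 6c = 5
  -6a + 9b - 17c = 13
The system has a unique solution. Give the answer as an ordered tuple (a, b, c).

Form the augmented matrix and row-reduce:
  [ -16  27  -54  |  49 ]
  [  -2   3   -6  |   5 ]
  [  -6   9  -17  |  13 ]
ρ1 ← -1/16·ρ1
ρ2 ← ρ2 + 2·ρ1
ρ3 ← ρ3 + 6·ρ1
ρ2 ← -8/3·ρ2
ρ3 ← ρ3 + 9/8·ρ2
ρ2 ← ρ2 + 2·ρ3
ρ1 ← ρ1 − 27/8·ρ3
ρ1 ← ρ1 + 27/16·ρ2
Reading off the last column: a = 2, b = -1, c = -2.

(2, -1, -2)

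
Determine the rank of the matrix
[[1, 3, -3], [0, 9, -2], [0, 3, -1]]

rank = 3

R2 ← 1/9·R2
  [ 1  3    -3 ]
  [ 0  1  -2/9 ]
  [ 0  3    -1 ]
R3 ← R3 − 3·R2
  [ 1  3    -3 ]
  [ 0  1  -2/9 ]
  [ 0  0  -1/3 ]
R3 ← -3·R3
  [ 1  3    -3 ]
  [ 0  1  -2/9 ]
  [ 0  0     1 ]
R2 ← R2 + 2/9·R3
  [ 1  3  -3 ]
  [ 0  1   0 ]
  [ 0  0   1 ]
R1 ← R1 + 3·R3
  [ 1  3  0 ]
  [ 0  1  0 ]
  [ 0  0  1 ]
R1 ← R1 − 3·R2
  [ 1  0  0 ]
  [ 0  1  0 ]
  [ 0  0  1 ]
The reduced form has 3 nonzero rows.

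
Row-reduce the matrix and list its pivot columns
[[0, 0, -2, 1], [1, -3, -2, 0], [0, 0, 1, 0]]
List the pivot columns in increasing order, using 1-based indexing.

r1 <=> r2
r2 ← -1/2·r2
r3 ← r3 − r2
r3 ← 2·r3
r2 ← r2 + 1/2·r3
r1 ← r1 + 2·r2
Pivot columns are the columns containing a leading 1.

1, 3, 4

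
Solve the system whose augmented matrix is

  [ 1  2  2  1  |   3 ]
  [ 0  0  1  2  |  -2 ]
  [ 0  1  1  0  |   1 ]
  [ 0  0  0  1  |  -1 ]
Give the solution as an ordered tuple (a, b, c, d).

(2, 1, 0, -1)

ρ2 <=> ρ3
  [ 1  2  2  1  |   3 ]
  [ 0  1  1  0  |   1 ]
  [ 0  0  1  2  |  -2 ]
  [ 0  0  0  1  |  -1 ]
ρ3 ← ρ3 − 2·ρ4
  [ 1  2  2  1  |   3 ]
  [ 0  1  1  0  |   1 ]
  [ 0  0  1  0  |   0 ]
  [ 0  0  0  1  |  -1 ]
ρ1 ← ρ1 − ρ4
  [ 1  2  2  0  |   4 ]
  [ 0  1  1  0  |   1 ]
  [ 0  0  1  0  |   0 ]
  [ 0  0  0  1  |  -1 ]
ρ2 ← ρ2 − ρ3
  [ 1  2  2  0  |   4 ]
  [ 0  1  0  0  |   1 ]
  [ 0  0  1  0  |   0 ]
  [ 0  0  0  1  |  -1 ]
ρ1 ← ρ1 − 2·ρ3
  [ 1  2  0  0  |   4 ]
  [ 0  1  0  0  |   1 ]
  [ 0  0  1  0  |   0 ]
  [ 0  0  0  1  |  -1 ]
ρ1 ← ρ1 − 2·ρ2
  [ 1  0  0  0  |   2 ]
  [ 0  1  0  0  |   1 ]
  [ 0  0  1  0  |   0 ]
  [ 0  0  0  1  |  -1 ]
Reading off the last column: a = 2, b = 1, c = 0, d = -1.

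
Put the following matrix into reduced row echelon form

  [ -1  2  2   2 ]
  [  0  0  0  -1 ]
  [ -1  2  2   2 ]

[[1, -2, -2, 0], [0, 0, 0, 1], [0, 0, 0, 0]]

R1 -> -1·R1
  [  1  -2  -2  -2 ]
  [  0   0   0  -1 ]
  [ -1   2   2   2 ]
R3 -> R3 + R1
  [ 1  -2  -2  -2 ]
  [ 0   0   0  -1 ]
  [ 0   0   0   0 ]
R2 -> -1·R2
  [ 1  -2  -2  -2 ]
  [ 0   0   0   1 ]
  [ 0   0   0   0 ]
R1 -> R1 + 2·R2
  [ 1  -2  -2  0 ]
  [ 0   0   0  1 ]
  [ 0   0   0  0 ]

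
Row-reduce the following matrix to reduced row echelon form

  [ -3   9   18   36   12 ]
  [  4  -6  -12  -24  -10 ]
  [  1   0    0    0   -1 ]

[[1, 0, 0, 0, -1], [0, 1, 2, 4, 1], [0, 0, 0, 0, 0]]

Multiply R1 by -1/3.
  [ 1  -3   -6  -12   -4 ]
  [ 4  -6  -12  -24  -10 ]
  [ 1   0    0    0   -1 ]
Subtract 4 times R1 from R2.
  [ 1  -3  -6  -12  -4 ]
  [ 0   6  12   24   6 ]
  [ 1   0   0    0  -1 ]
Subtract R1 from R3.
  [ 1  -3  -6  -12  -4 ]
  [ 0   6  12   24   6 ]
  [ 0   3   6   12   3 ]
Multiply R2 by 1/6.
  [ 1  -3  -6  -12  -4 ]
  [ 0   1   2    4   1 ]
  [ 0   3   6   12   3 ]
Subtract 3 times R2 from R3.
  [ 1  -3  -6  -12  -4 ]
  [ 0   1   2    4   1 ]
  [ 0   0   0    0   0 ]
Add 3 times R2 to R1.
  [ 1  0  0  0  -1 ]
  [ 0  1  2  4   1 ]
  [ 0  0  0  0   0 ]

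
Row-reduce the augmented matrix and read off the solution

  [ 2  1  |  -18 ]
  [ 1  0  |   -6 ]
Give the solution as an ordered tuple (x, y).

R1 → 1/2·R1
  [ 1  1/2  |  -9 ]
  [ 1    0  |  -6 ]
R2 → R2 − R1
  [ 1   1/2  |  -9 ]
  [ 0  -1/2  |   3 ]
R2 → -2·R2
  [ 1  1/2  |  -9 ]
  [ 0    1  |  -6 ]
R1 → R1 − 1/2·R2
  [ 1  0  |  -6 ]
  [ 0  1  |  -6 ]
Reading off the last column: x = -6, y = -6.

(-6, -6)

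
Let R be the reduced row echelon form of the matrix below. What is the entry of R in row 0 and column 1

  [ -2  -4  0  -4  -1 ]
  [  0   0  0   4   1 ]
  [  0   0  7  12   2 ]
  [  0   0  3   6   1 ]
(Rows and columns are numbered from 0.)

2

R1 := -1/2·R1
  [ 1  2  0   2  1/2 ]
  [ 0  0  0   4    1 ]
  [ 0  0  7  12    2 ]
  [ 0  0  3   6    1 ]
R2 <-> R3
  [ 1  2  0   2  1/2 ]
  [ 0  0  7  12    2 ]
  [ 0  0  0   4    1 ]
  [ 0  0  3   6    1 ]
R2 := 1/7·R2
  [ 1  2  0     2  1/2 ]
  [ 0  0  1  12/7  2/7 ]
  [ 0  0  0     4    1 ]
  [ 0  0  3     6    1 ]
R4 := R4 − 3·R2
  [ 1  2  0     2  1/2 ]
  [ 0  0  1  12/7  2/7 ]
  [ 0  0  0     4    1 ]
  [ 0  0  0   6/7  1/7 ]
R3 := 1/4·R3
  [ 1  2  0     2  1/2 ]
  [ 0  0  1  12/7  2/7 ]
  [ 0  0  0     1  1/4 ]
  [ 0  0  0   6/7  1/7 ]
R4 := R4 − 6/7·R3
  [ 1  2  0     2    1/2 ]
  [ 0  0  1  12/7    2/7 ]
  [ 0  0  0     1    1/4 ]
  [ 0  0  0     0  -1/14 ]
R4 := -14·R4
  [ 1  2  0     2  1/2 ]
  [ 0  0  1  12/7  2/7 ]
  [ 0  0  0     1  1/4 ]
  [ 0  0  0     0    1 ]
R3 := R3 − 1/4·R4
  [ 1  2  0     2  1/2 ]
  [ 0  0  1  12/7  2/7 ]
  [ 0  0  0     1    0 ]
  [ 0  0  0     0    1 ]
R2 := R2 − 2/7·R4
  [ 1  2  0     2  1/2 ]
  [ 0  0  1  12/7    0 ]
  [ 0  0  0     1    0 ]
  [ 0  0  0     0    1 ]
R1 := R1 − 1/2·R4
  [ 1  2  0     2  0 ]
  [ 0  0  1  12/7  0 ]
  [ 0  0  0     1  0 ]
  [ 0  0  0     0  1 ]
R2 := R2 − 12/7·R3
  [ 1  2  0  2  0 ]
  [ 0  0  1  0  0 ]
  [ 0  0  0  1  0 ]
  [ 0  0  0  0  1 ]
R1 := R1 − 2·R3
  [ 1  2  0  0  0 ]
  [ 0  0  1  0  0 ]
  [ 0  0  0  1  0 ]
  [ 0  0  0  0  1 ]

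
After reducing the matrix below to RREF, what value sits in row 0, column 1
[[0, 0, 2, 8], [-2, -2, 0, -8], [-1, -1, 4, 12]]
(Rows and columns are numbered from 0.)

Swap R1 and R2.
  [ -2  -2  0  -8 ]
  [  0   0  2   8 ]
  [ -1  -1  4  12 ]
Multiply R1 by -1/2.
  [  1   1  0   4 ]
  [  0   0  2   8 ]
  [ -1  -1  4  12 ]
Add R1 to R3.
  [ 1  1  0   4 ]
  [ 0  0  2   8 ]
  [ 0  0  4  16 ]
Multiply R2 by 1/2.
  [ 1  1  0   4 ]
  [ 0  0  1   4 ]
  [ 0  0  4  16 ]
Subtract 4 times R2 from R3.
  [ 1  1  0  4 ]
  [ 0  0  1  4 ]
  [ 0  0  0  0 ]

1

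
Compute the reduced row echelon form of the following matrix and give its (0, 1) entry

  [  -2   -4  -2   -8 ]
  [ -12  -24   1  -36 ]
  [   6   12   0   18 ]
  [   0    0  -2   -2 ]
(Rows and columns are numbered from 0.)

ρ1 ← -1/2·ρ1
ρ2 ← ρ2 + 12·ρ1
ρ3 ← ρ3 − 6·ρ1
ρ2 ← 1/13·ρ2
ρ3 ← ρ3 + 6·ρ2
ρ4 ← ρ4 + 2·ρ2
ρ3 ← -13/6·ρ3
ρ4 ← ρ4 + 2/13·ρ3
ρ2 ← ρ2 − 12/13·ρ3
ρ1 ← ρ1 − 4·ρ3
ρ1 ← ρ1 − ρ2

2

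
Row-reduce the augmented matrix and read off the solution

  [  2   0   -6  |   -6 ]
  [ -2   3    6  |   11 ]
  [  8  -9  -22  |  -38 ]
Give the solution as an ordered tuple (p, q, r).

R1 ← 1/2·R1
  [  1   0   -3  |   -3 ]
  [ -2   3    6  |   11 ]
  [  8  -9  -22  |  -38 ]
R2 ← R2 + 2·R1
  [ 1   0   -3  |   -3 ]
  [ 0   3    0  |    5 ]
  [ 8  -9  -22  |  -38 ]
R3 ← R3 − 8·R1
  [ 1   0  -3  |   -3 ]
  [ 0   3   0  |    5 ]
  [ 0  -9   2  |  -14 ]
R2 ← 1/3·R2
  [ 1   0  -3  |   -3 ]
  [ 0   1   0  |  5/3 ]
  [ 0  -9   2  |  -14 ]
R3 ← R3 + 9·R2
  [ 1  0  -3  |   -3 ]
  [ 0  1   0  |  5/3 ]
  [ 0  0   2  |    1 ]
R3 ← 1/2·R3
  [ 1  0  -3  |   -3 ]
  [ 0  1   0  |  5/3 ]
  [ 0  0   1  |  1/2 ]
R1 ← R1 + 3·R3
  [ 1  0  0  |  -3/2 ]
  [ 0  1  0  |   5/3 ]
  [ 0  0  1  |   1/2 ]
Reading off the last column: p = -3/2, q = 5/3, r = 1/2.

(-3/2, 5/3, 1/2)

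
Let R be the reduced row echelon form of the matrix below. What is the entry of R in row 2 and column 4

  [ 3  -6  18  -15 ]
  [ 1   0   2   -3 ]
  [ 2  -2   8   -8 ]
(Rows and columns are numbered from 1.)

r1 -> 1/3·r1
  [ 1  -2  6  -5 ]
  [ 1   0  2  -3 ]
  [ 2  -2  8  -8 ]
r2 -> r2 − r1
  [ 1  -2   6  -5 ]
  [ 0   2  -4   2 ]
  [ 2  -2   8  -8 ]
r3 -> r3 − 2·r1
  [ 1  -2   6  -5 ]
  [ 0   2  -4   2 ]
  [ 0   2  -4   2 ]
r2 -> 1/2·r2
  [ 1  -2   6  -5 ]
  [ 0   1  -2   1 ]
  [ 0   2  -4   2 ]
r3 -> r3 − 2·r2
  [ 1  -2   6  -5 ]
  [ 0   1  -2   1 ]
  [ 0   0   0   0 ]
r1 -> r1 + 2·r2
  [ 1  0   2  -3 ]
  [ 0  1  -2   1 ]
  [ 0  0   0   0 ]

1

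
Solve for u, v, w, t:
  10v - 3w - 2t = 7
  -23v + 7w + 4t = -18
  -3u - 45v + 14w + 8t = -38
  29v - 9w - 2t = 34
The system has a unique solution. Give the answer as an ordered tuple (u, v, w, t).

Form the augmented matrix and row-reduce:
  [  0   10  -3  -2  |    7 ]
  [  0  -23   7   4  |  -18 ]
  [ -3  -45  14   8  |  -38 ]
  [  0   29  -9  -2  |   34 ]
Swap ρ1 and ρ3.
  [ -3  -45  14   8  |  -38 ]
  [  0  -23   7   4  |  -18 ]
  [  0   10  -3  -2  |    7 ]
  [  0   29  -9  -2  |   34 ]
Multiply ρ1 by -1/3.
  [ 1   15  -14/3  -8/3  |  38/3 ]
  [ 0  -23      7     4  |   -18 ]
  [ 0   10     -3    -2  |     7 ]
  [ 0   29     -9    -2  |    34 ]
Multiply ρ2 by -1/23.
  [ 1  15  -14/3   -8/3  |   38/3 ]
  [ 0   1  -7/23  -4/23  |  18/23 ]
  [ 0  10     -3     -2  |      7 ]
  [ 0  29     -9     -2  |     34 ]
Subtract 10 times ρ2 from ρ3.
  [ 1  15  -14/3   -8/3  |    38/3 ]
  [ 0   1  -7/23  -4/23  |   18/23 ]
  [ 0   0   1/23  -6/23  |  -19/23 ]
  [ 0  29     -9     -2  |      34 ]
Subtract 29 times ρ2 from ρ4.
  [ 1  15  -14/3   -8/3  |    38/3 ]
  [ 0   1  -7/23  -4/23  |   18/23 ]
  [ 0   0   1/23  -6/23  |  -19/23 ]
  [ 0   0  -4/23  70/23  |  260/23 ]
Multiply ρ3 by 23.
  [ 1  15  -14/3   -8/3  |    38/3 ]
  [ 0   1  -7/23  -4/23  |   18/23 ]
  [ 0   0      1     -6  |     -19 ]
  [ 0   0  -4/23  70/23  |  260/23 ]
Add 4/23 times ρ3 to ρ4.
  [ 1  15  -14/3   -8/3  |   38/3 ]
  [ 0   1  -7/23  -4/23  |  18/23 ]
  [ 0   0      1     -6  |    -19 ]
  [ 0   0      0      2  |      8 ]
Multiply ρ4 by 1/2.
  [ 1  15  -14/3   -8/3  |   38/3 ]
  [ 0   1  -7/23  -4/23  |  18/23 ]
  [ 0   0      1     -6  |    -19 ]
  [ 0   0      0      1  |      4 ]
Add 6 times ρ4 to ρ3.
  [ 1  15  -14/3   -8/3  |   38/3 ]
  [ 0   1  -7/23  -4/23  |  18/23 ]
  [ 0   0      1      0  |      5 ]
  [ 0   0      0      1  |      4 ]
Add 4/23 times ρ4 to ρ2.
  [ 1  15  -14/3  -8/3  |   38/3 ]
  [ 0   1  -7/23     0  |  34/23 ]
  [ 0   0      1     0  |      5 ]
  [ 0   0      0     1  |      4 ]
Add 8/3 times ρ4 to ρ1.
  [ 1  15  -14/3  0  |   70/3 ]
  [ 0   1  -7/23  0  |  34/23 ]
  [ 0   0      1  0  |      5 ]
  [ 0   0      0  1  |      4 ]
Add 7/23 times ρ3 to ρ2.
  [ 1  15  -14/3  0  |  70/3 ]
  [ 0   1      0  0  |     3 ]
  [ 0   0      1  0  |     5 ]
  [ 0   0      0  1  |     4 ]
Add 14/3 times ρ3 to ρ1.
  [ 1  15  0  0  |  140/3 ]
  [ 0   1  0  0  |      3 ]
  [ 0   0  1  0  |      5 ]
  [ 0   0  0  1  |      4 ]
Subtract 15 times ρ2 from ρ1.
  [ 1  0  0  0  |  5/3 ]
  [ 0  1  0  0  |    3 ]
  [ 0  0  1  0  |    5 ]
  [ 0  0  0  1  |    4 ]
Reading off the last column: u = 5/3, v = 3, w = 5, t = 4.

(5/3, 3, 5, 4)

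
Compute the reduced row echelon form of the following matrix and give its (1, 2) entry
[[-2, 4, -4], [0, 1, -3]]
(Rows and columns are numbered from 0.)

-3

r1 -> -1/2·r1
  [ 1  -2   2 ]
  [ 0   1  -3 ]
r1 -> r1 + 2·r2
  [ 1  0  -4 ]
  [ 0  1  -3 ]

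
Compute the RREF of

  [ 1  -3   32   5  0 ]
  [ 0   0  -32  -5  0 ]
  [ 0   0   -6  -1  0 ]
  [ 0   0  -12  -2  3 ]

[[1, -3, 0, 0, 0], [0, 0, 1, 0, 0], [0, 0, 0, 1, 0], [0, 0, 0, 0, 1]]

ρ2 -> -1/32·ρ2
  [ 1  -3   32     5  0 ]
  [ 0   0    1  5/32  0 ]
  [ 0   0   -6    -1  0 ]
  [ 0   0  -12    -2  3 ]
ρ3 -> ρ3 + 6·ρ2
  [ 1  -3   32      5  0 ]
  [ 0   0    1   5/32  0 ]
  [ 0   0    0  -1/16  0 ]
  [ 0   0  -12     -2  3 ]
ρ4 -> ρ4 + 12·ρ2
  [ 1  -3  32      5  0 ]
  [ 0   0   1   5/32  0 ]
  [ 0   0   0  -1/16  0 ]
  [ 0   0   0   -1/8  3 ]
ρ3 -> -16·ρ3
  [ 1  -3  32     5  0 ]
  [ 0   0   1  5/32  0 ]
  [ 0   0   0     1  0 ]
  [ 0   0   0  -1/8  3 ]
ρ4 -> ρ4 + 1/8·ρ3
  [ 1  -3  32     5  0 ]
  [ 0   0   1  5/32  0 ]
  [ 0   0   0     1  0 ]
  [ 0   0   0     0  3 ]
ρ4 -> 1/3·ρ4
  [ 1  -3  32     5  0 ]
  [ 0   0   1  5/32  0 ]
  [ 0   0   0     1  0 ]
  [ 0   0   0     0  1 ]
ρ2 -> ρ2 − 5/32·ρ3
  [ 1  -3  32  5  0 ]
  [ 0   0   1  0  0 ]
  [ 0   0   0  1  0 ]
  [ 0   0   0  0  1 ]
ρ1 -> ρ1 − 5·ρ3
  [ 1  -3  32  0  0 ]
  [ 0   0   1  0  0 ]
  [ 0   0   0  1  0 ]
  [ 0   0   0  0  1 ]
ρ1 -> ρ1 − 32·ρ2
  [ 1  -3  0  0  0 ]
  [ 0   0  1  0  0 ]
  [ 0   0  0  1  0 ]
  [ 0   0  0  0  1 ]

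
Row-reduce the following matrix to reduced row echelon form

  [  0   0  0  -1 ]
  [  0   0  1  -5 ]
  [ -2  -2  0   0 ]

Swap ρ1 and ρ3.
Multiply ρ1 by -1/2.
Multiply ρ3 by -1.
Add 5 times ρ3 to ρ2.

[[1, 1, 0, 0], [0, 0, 1, 0], [0, 0, 0, 1]]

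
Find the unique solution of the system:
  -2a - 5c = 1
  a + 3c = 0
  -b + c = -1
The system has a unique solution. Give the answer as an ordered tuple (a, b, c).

Form the augmented matrix and row-reduce:
  [ -2   0  -5  |   1 ]
  [  1   0   3  |   0 ]
  [  0  -1   1  |  -1 ]
ρ1 ← -1/2·ρ1
  [ 1   0  5/2  |  -1/2 ]
  [ 1   0    3  |     0 ]
  [ 0  -1    1  |    -1 ]
ρ2 ← ρ2 − ρ1
  [ 1   0  5/2  |  -1/2 ]
  [ 0   0  1/2  |   1/2 ]
  [ 0  -1    1  |    -1 ]
ρ2 ↔ ρ3
  [ 1   0  5/2  |  -1/2 ]
  [ 0  -1    1  |    -1 ]
  [ 0   0  1/2  |   1/2 ]
ρ2 ← -1·ρ2
  [ 1  0  5/2  |  -1/2 ]
  [ 0  1   -1  |     1 ]
  [ 0  0  1/2  |   1/2 ]
ρ3 ← 2·ρ3
  [ 1  0  5/2  |  -1/2 ]
  [ 0  1   -1  |     1 ]
  [ 0  0    1  |     1 ]
ρ2 ← ρ2 + ρ3
  [ 1  0  5/2  |  -1/2 ]
  [ 0  1    0  |     2 ]
  [ 0  0    1  |     1 ]
ρ1 ← ρ1 − 5/2·ρ3
  [ 1  0  0  |  -3 ]
  [ 0  1  0  |   2 ]
  [ 0  0  1  |   1 ]
Reading off the last column: a = -3, b = 2, c = 1.

(-3, 2, 1)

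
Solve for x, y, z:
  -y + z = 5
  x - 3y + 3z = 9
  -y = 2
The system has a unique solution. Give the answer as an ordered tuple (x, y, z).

(-6, -2, 3)

Form the augmented matrix and row-reduce:
  [ 0  -1  1  |  5 ]
  [ 1  -3  3  |  9 ]
  [ 0  -1  0  |  2 ]
Swap r1 and r2.
  [ 1  -3  3  |  9 ]
  [ 0  -1  1  |  5 ]
  [ 0  -1  0  |  2 ]
Multiply r2 by -1.
  [ 1  -3   3  |   9 ]
  [ 0   1  -1  |  -5 ]
  [ 0  -1   0  |   2 ]
Add r2 to r3.
  [ 1  -3   3  |   9 ]
  [ 0   1  -1  |  -5 ]
  [ 0   0  -1  |  -3 ]
Multiply r3 by -1.
  [ 1  -3   3  |   9 ]
  [ 0   1  -1  |  -5 ]
  [ 0   0   1  |   3 ]
Add r3 to r2.
  [ 1  -3  3  |   9 ]
  [ 0   1  0  |  -2 ]
  [ 0   0  1  |   3 ]
Subtract 3 times r3 from r1.
  [ 1  -3  0  |   0 ]
  [ 0   1  0  |  -2 ]
  [ 0   0  1  |   3 ]
Add 3 times r2 to r1.
  [ 1  0  0  |  -6 ]
  [ 0  1  0  |  -2 ]
  [ 0  0  1  |   3 ]
Reading off the last column: x = -6, y = -2, z = 3.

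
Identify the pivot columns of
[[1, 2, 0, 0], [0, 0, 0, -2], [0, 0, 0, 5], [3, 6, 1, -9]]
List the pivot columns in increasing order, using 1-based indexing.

1, 3, 4

Subtract 3 times R1 from R4.
Swap R2 and R4.
Multiply R3 by 1/5.
Add 2 times R3 to R4.
Add 9 times R3 to R2.
Pivot columns are the columns containing a leading 1.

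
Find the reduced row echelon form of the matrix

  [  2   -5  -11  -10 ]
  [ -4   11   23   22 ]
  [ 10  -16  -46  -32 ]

[[1, 0, -3, 0], [0, 1, 1, 2], [0, 0, 0, 0]]

R1 -> 1/2·R1
  [  1  -5/2  -11/2   -5 ]
  [ -4    11     23   22 ]
  [ 10   -16    -46  -32 ]
R2 -> R2 + 4·R1
  [  1  -5/2  -11/2   -5 ]
  [  0     1      1    2 ]
  [ 10   -16    -46  -32 ]
R3 -> R3 − 10·R1
  [ 1  -5/2  -11/2  -5 ]
  [ 0     1      1   2 ]
  [ 0     9      9  18 ]
R3 -> R3 − 9·R2
  [ 1  -5/2  -11/2  -5 ]
  [ 0     1      1   2 ]
  [ 0     0      0   0 ]
R1 -> R1 + 5/2·R2
  [ 1  0  -3  0 ]
  [ 0  1   1  2 ]
  [ 0  0   0  0 ]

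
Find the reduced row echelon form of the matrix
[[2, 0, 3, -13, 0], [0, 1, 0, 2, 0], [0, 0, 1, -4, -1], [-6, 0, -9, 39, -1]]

[[1, 0, 0, -1/2, 0], [0, 1, 0, 2, 0], [0, 0, 1, -4, 0], [0, 0, 0, 0, 1]]

Multiply ρ1 by 1/2.
  [  1  0  3/2  -13/2   0 ]
  [  0  1    0      2   0 ]
  [  0  0    1     -4  -1 ]
  [ -6  0   -9     39  -1 ]
Add 6 times ρ1 to ρ4.
  [ 1  0  3/2  -13/2   0 ]
  [ 0  1    0      2   0 ]
  [ 0  0    1     -4  -1 ]
  [ 0  0    0      0  -1 ]
Multiply ρ4 by -1.
  [ 1  0  3/2  -13/2   0 ]
  [ 0  1    0      2   0 ]
  [ 0  0    1     -4  -1 ]
  [ 0  0    0      0   1 ]
Add ρ4 to ρ3.
  [ 1  0  3/2  -13/2  0 ]
  [ 0  1    0      2  0 ]
  [ 0  0    1     -4  0 ]
  [ 0  0    0      0  1 ]
Subtract 3/2 times ρ3 from ρ1.
  [ 1  0  0  -1/2  0 ]
  [ 0  1  0     2  0 ]
  [ 0  0  1    -4  0 ]
  [ 0  0  0     0  1 ]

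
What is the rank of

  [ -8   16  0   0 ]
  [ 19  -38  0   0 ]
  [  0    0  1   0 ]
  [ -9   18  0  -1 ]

rank = 3

ρ1 -> -1/8·ρ1
  [  1   -2  0   0 ]
  [ 19  -38  0   0 ]
  [  0    0  1   0 ]
  [ -9   18  0  -1 ]
ρ2 -> ρ2 − 19·ρ1
  [  1  -2  0   0 ]
  [  0   0  0   0 ]
  [  0   0  1   0 ]
  [ -9  18  0  -1 ]
ρ4 -> ρ4 + 9·ρ1
  [ 1  -2  0   0 ]
  [ 0   0  0   0 ]
  [ 0   0  1   0 ]
  [ 0   0  0  -1 ]
ρ2 <-> ρ3
  [ 1  -2  0   0 ]
  [ 0   0  1   0 ]
  [ 0   0  0   0 ]
  [ 0   0  0  -1 ]
ρ3 <-> ρ4
  [ 1  -2  0   0 ]
  [ 0   0  1   0 ]
  [ 0   0  0  -1 ]
  [ 0   0  0   0 ]
ρ3 -> -1·ρ3
  [ 1  -2  0  0 ]
  [ 0   0  1  0 ]
  [ 0   0  0  1 ]
  [ 0   0  0  0 ]
The reduced form has 3 nonzero rows.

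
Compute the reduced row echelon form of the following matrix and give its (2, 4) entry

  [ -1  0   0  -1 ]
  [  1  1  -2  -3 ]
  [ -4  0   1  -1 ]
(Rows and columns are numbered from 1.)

2

R1 → -1·R1
  [  1  0   0   1 ]
  [  1  1  -2  -3 ]
  [ -4  0   1  -1 ]
R2 → R2 − R1
  [  1  0   0   1 ]
  [  0  1  -2  -4 ]
  [ -4  0   1  -1 ]
R3 → R3 + 4·R1
  [ 1  0   0   1 ]
  [ 0  1  -2  -4 ]
  [ 0  0   1   3 ]
R2 → R2 + 2·R3
  [ 1  0  0  1 ]
  [ 0  1  0  2 ]
  [ 0  0  1  3 ]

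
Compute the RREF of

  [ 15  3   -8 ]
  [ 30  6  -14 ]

[[1, 1/5, 0], [0, 0, 1]]

R1 := 1/15·R1
R2 := R2 − 30·R1
R2 := 1/2·R2
R1 := R1 + 8/15·R2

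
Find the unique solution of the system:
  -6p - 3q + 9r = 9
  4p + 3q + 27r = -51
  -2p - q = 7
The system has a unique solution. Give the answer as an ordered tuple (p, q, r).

Form the augmented matrix and row-reduce:
  [ -6  -3   9  |    9 ]
  [  4   3  27  |  -51 ]
  [ -2  -1   0  |    7 ]
r1 ← -1/6·r1
r2 ← r2 − 4·r1
r3 ← r3 + 2·r1
r3 ← -1/3·r3
r2 ← r2 − 33·r3
r1 ← r1 + 3/2·r3
r1 ← r1 − 1/2·r2
Reading off the last column: p = -3, q = -1, r = -4/3.

(-3, -1, -4/3)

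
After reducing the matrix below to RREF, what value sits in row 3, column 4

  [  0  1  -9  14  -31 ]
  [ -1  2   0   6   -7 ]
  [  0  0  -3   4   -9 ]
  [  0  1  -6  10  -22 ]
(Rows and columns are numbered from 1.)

-4/3

r1 <=> r2
r1 := -1·r1
r4 := r4 − r2
r3 := -1/3·r3
r4 := r4 − 3·r3
r2 := r2 + 9·r3
r1 := r1 + 2·r2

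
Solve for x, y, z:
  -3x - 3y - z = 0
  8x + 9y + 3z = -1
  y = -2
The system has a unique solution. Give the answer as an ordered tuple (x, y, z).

Form the augmented matrix and row-reduce:
  [ -3  -3  -1  |   0 ]
  [  8   9   3  |  -1 ]
  [  0   1   0  |  -2 ]
Multiply R1 by -1/3.
  [ 1  1  1/3  |   0 ]
  [ 8  9    3  |  -1 ]
  [ 0  1    0  |  -2 ]
Subtract 8 times R1 from R2.
  [ 1  1  1/3  |   0 ]
  [ 0  1  1/3  |  -1 ]
  [ 0  1    0  |  -2 ]
Subtract R2 from R3.
  [ 1  1   1/3  |   0 ]
  [ 0  1   1/3  |  -1 ]
  [ 0  0  -1/3  |  -1 ]
Multiply R3 by -3.
  [ 1  1  1/3  |   0 ]
  [ 0  1  1/3  |  -1 ]
  [ 0  0    1  |   3 ]
Subtract 1/3 times R3 from R2.
  [ 1  1  1/3  |   0 ]
  [ 0  1    0  |  -2 ]
  [ 0  0    1  |   3 ]
Subtract 1/3 times R3 from R1.
  [ 1  1  0  |  -1 ]
  [ 0  1  0  |  -2 ]
  [ 0  0  1  |   3 ]
Subtract R2 from R1.
  [ 1  0  0  |   1 ]
  [ 0  1  0  |  -2 ]
  [ 0  0  1  |   3 ]
Reading off the last column: x = 1, y = -2, z = 3.

(1, -2, 3)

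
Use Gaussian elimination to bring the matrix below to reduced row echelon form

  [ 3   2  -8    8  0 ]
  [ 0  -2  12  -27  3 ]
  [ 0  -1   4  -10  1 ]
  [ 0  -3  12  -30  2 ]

ρ1 -> 1/3·ρ1
  [ 1  2/3  -8/3  8/3  0 ]
  [ 0   -2    12  -27  3 ]
  [ 0   -1     4  -10  1 ]
  [ 0   -3    12  -30  2 ]
ρ2 -> -1/2·ρ2
  [ 1  2/3  -8/3   8/3     0 ]
  [ 0    1    -6  27/2  -3/2 ]
  [ 0   -1     4   -10     1 ]
  [ 0   -3    12   -30     2 ]
ρ3 -> ρ3 + ρ2
  [ 1  2/3  -8/3   8/3     0 ]
  [ 0    1    -6  27/2  -3/2 ]
  [ 0    0    -2   7/2  -1/2 ]
  [ 0   -3    12   -30     2 ]
ρ4 -> ρ4 + 3·ρ2
  [ 1  2/3  -8/3   8/3     0 ]
  [ 0    1    -6  27/2  -3/2 ]
  [ 0    0    -2   7/2  -1/2 ]
  [ 0    0    -6  21/2  -5/2 ]
ρ3 -> -1/2·ρ3
  [ 1  2/3  -8/3   8/3     0 ]
  [ 0    1    -6  27/2  -3/2 ]
  [ 0    0     1  -7/4   1/4 ]
  [ 0    0    -6  21/2  -5/2 ]
ρ4 -> ρ4 + 6·ρ3
  [ 1  2/3  -8/3   8/3     0 ]
  [ 0    1    -6  27/2  -3/2 ]
  [ 0    0     1  -7/4   1/4 ]
  [ 0    0     0     0    -1 ]
ρ4 -> -1·ρ4
  [ 1  2/3  -8/3   8/3     0 ]
  [ 0    1    -6  27/2  -3/2 ]
  [ 0    0     1  -7/4   1/4 ]
  [ 0    0     0     0     1 ]
ρ3 -> ρ3 − 1/4·ρ4
  [ 1  2/3  -8/3   8/3     0 ]
  [ 0    1    -6  27/2  -3/2 ]
  [ 0    0     1  -7/4     0 ]
  [ 0    0     0     0     1 ]
ρ2 -> ρ2 + 3/2·ρ4
  [ 1  2/3  -8/3   8/3  0 ]
  [ 0    1    -6  27/2  0 ]
  [ 0    0     1  -7/4  0 ]
  [ 0    0     0     0  1 ]
ρ2 -> ρ2 + 6·ρ3
  [ 1  2/3  -8/3   8/3  0 ]
  [ 0    1     0     3  0 ]
  [ 0    0     1  -7/4  0 ]
  [ 0    0     0     0  1 ]
ρ1 -> ρ1 + 8/3·ρ3
  [ 1  2/3  0    -2  0 ]
  [ 0    1  0     3  0 ]
  [ 0    0  1  -7/4  0 ]
  [ 0    0  0     0  1 ]
ρ1 -> ρ1 − 2/3·ρ2
  [ 1  0  0    -4  0 ]
  [ 0  1  0     3  0 ]
  [ 0  0  1  -7/4  0 ]
  [ 0  0  0     0  1 ]

[[1, 0, 0, -4, 0], [0, 1, 0, 3, 0], [0, 0, 1, -7/4, 0], [0, 0, 0, 0, 1]]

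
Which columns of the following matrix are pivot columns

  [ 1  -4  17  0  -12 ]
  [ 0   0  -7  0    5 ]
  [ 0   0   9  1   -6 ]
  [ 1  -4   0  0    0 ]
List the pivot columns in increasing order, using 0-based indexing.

0, 2, 3, 4

Subtract R1 from R4.
Multiply R2 by -1/7.
Subtract 9 times R2 from R3.
Add 17 times R2 to R4.
Multiply R4 by -7.
Subtract 3/7 times R4 from R3.
Add 5/7 times R4 to R2.
Add 12 times R4 to R1.
Subtract 17 times R2 from R1.
Pivot columns are the columns containing a leading 1.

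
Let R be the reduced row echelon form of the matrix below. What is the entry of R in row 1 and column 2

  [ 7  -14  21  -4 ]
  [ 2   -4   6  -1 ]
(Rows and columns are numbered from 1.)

Multiply r1 by 1/7.
  [ 1  -2  3  -4/7 ]
  [ 2  -4  6    -1 ]
Subtract 2 times r1 from r2.
  [ 1  -2  3  -4/7 ]
  [ 0   0  0   1/7 ]
Multiply r2 by 7.
  [ 1  -2  3  -4/7 ]
  [ 0   0  0     1 ]
Add 4/7 times r2 to r1.
  [ 1  -2  3  0 ]
  [ 0   0  0  1 ]

-2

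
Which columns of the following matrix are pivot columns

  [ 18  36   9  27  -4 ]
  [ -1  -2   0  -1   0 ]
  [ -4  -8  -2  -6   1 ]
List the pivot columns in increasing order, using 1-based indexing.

1, 3, 5

r1 -> 1/18·r1
  [  1   2  1/2  3/2  -2/9 ]
  [ -1  -2    0   -1     0 ]
  [ -4  -8   -2   -6     1 ]
r2 -> r2 + r1
  [  1   2  1/2  3/2  -2/9 ]
  [  0   0  1/2  1/2  -2/9 ]
  [ -4  -8   -2   -6     1 ]
r3 -> r3 + 4·r1
  [ 1  2  1/2  3/2  -2/9 ]
  [ 0  0  1/2  1/2  -2/9 ]
  [ 0  0    0    0   1/9 ]
r2 -> 2·r2
  [ 1  2  1/2  3/2  -2/9 ]
  [ 0  0    1    1  -4/9 ]
  [ 0  0    0    0   1/9 ]
r3 -> 9·r3
  [ 1  2  1/2  3/2  -2/9 ]
  [ 0  0    1    1  -4/9 ]
  [ 0  0    0    0     1 ]
r2 -> r2 + 4/9·r3
  [ 1  2  1/2  3/2  -2/9 ]
  [ 0  0    1    1     0 ]
  [ 0  0    0    0     1 ]
r1 -> r1 + 2/9·r3
  [ 1  2  1/2  3/2  0 ]
  [ 0  0    1    1  0 ]
  [ 0  0    0    0  1 ]
r1 -> r1 − 1/2·r2
  [ 1  2  0  1  0 ]
  [ 0  0  1  1  0 ]
  [ 0  0  0  0  1 ]
Pivot columns are the columns containing a leading 1.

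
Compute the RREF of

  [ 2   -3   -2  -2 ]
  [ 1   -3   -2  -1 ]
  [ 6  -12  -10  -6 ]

[[1, 0, 0, -1], [0, 1, 0, 0], [0, 0, 1, 0]]

R1 -> 1/2·R1
R2 -> R2 − R1
R3 -> R3 − 6·R1
R2 -> -2/3·R2
R3 -> R3 + 3·R2
R3 -> -1/2·R3
R2 -> R2 − 2/3·R3
R1 -> R1 + R3
R1 -> R1 + 3/2·R2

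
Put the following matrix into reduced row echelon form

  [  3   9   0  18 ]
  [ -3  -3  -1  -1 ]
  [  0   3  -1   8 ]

[[1, 0, 0, -3], [0, 1, 0, 3], [0, 0, 1, 1]]

R1 → 1/3·R1
R2 → R2 + 3·R1
R2 → 1/6·R2
R3 → R3 − 3·R2
R3 → -2·R3
R2 → R2 + 1/6·R3
R1 → R1 − 3·R2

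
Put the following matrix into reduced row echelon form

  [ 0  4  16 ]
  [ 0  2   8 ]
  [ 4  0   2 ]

[[1, 0, 1/2], [0, 1, 4], [0, 0, 0]]

R1 <=> R3
  [ 4  0   2 ]
  [ 0  2   8 ]
  [ 0  4  16 ]
R1 → 1/4·R1
  [ 1  0  1/2 ]
  [ 0  2    8 ]
  [ 0  4   16 ]
R2 → 1/2·R2
  [ 1  0  1/2 ]
  [ 0  1    4 ]
  [ 0  4   16 ]
R3 → R3 − 4·R2
  [ 1  0  1/2 ]
  [ 0  1    4 ]
  [ 0  0    0 ]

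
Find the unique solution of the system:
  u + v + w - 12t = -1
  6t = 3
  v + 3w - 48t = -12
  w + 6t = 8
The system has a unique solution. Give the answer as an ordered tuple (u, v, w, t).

(3, -3, 5, 1/2)

Form the augmented matrix and row-reduce:
  [ 1  1  1  -12  |   -1 ]
  [ 0  0  0    6  |    3 ]
  [ 0  1  3  -48  |  -12 ]
  [ 0  0  1    6  |    8 ]
r2 <-> r3
r3 <-> r4
r4 := 1/6·r4
r3 := r3 − 6·r4
r2 := r2 + 48·r4
r1 := r1 + 12·r4
r2 := r2 − 3·r3
r1 := r1 − r3
r1 := r1 − r2
Reading off the last column: u = 3, v = -3, w = 5, t = 1/2.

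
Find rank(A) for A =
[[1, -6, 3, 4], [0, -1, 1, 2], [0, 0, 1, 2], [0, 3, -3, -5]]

rank = 4

r2 ← -1·r2
r4 ← r4 − 3·r2
r3 ← r3 − 2·r4
r2 ← r2 + 2·r4
r1 ← r1 − 4·r4
r2 ← r2 + r3
r1 ← r1 − 3·r3
r1 ← r1 + 6·r2
The reduced form has 4 nonzero rows.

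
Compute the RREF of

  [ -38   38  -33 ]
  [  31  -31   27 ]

[[1, -1, 0], [0, 0, 1]]

R1 ← -1/38·R1
  [  1   -1  33/38 ]
  [ 31  -31     27 ]
R2 ← R2 − 31·R1
  [ 1  -1  33/38 ]
  [ 0   0   3/38 ]
R2 ← 38/3·R2
  [ 1  -1  33/38 ]
  [ 0   0      1 ]
R1 ← R1 − 33/38·R2
  [ 1  -1  0 ]
  [ 0   0  1 ]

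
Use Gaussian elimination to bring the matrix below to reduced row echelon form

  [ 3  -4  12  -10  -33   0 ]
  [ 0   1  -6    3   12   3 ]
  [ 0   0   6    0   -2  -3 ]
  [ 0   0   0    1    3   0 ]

[[1, 0, 0, 0, 5/3, 2], [0, 1, 0, 0, 1, 0], [0, 0, 1, 0, -1/3, -1/2], [0, 0, 0, 1, 3, 0]]

Multiply r1 by 1/3.
  [ 1  -4/3   4  -10/3  -11   0 ]
  [ 0     1  -6      3   12   3 ]
  [ 0     0   6      0   -2  -3 ]
  [ 0     0   0      1    3   0 ]
Multiply r3 by 1/6.
  [ 1  -4/3   4  -10/3   -11     0 ]
  [ 0     1  -6      3    12     3 ]
  [ 0     0   1      0  -1/3  -1/2 ]
  [ 0     0   0      1     3     0 ]
Subtract 3 times r4 from r2.
  [ 1  -4/3   4  -10/3   -11     0 ]
  [ 0     1  -6      0     3     3 ]
  [ 0     0   1      0  -1/3  -1/2 ]
  [ 0     0   0      1     3     0 ]
Add 10/3 times r4 to r1.
  [ 1  -4/3   4  0    -1     0 ]
  [ 0     1  -6  0     3     3 ]
  [ 0     0   1  0  -1/3  -1/2 ]
  [ 0     0   0  1     3     0 ]
Add 6 times r3 to r2.
  [ 1  -4/3  4  0    -1     0 ]
  [ 0     1  0  0     1     0 ]
  [ 0     0  1  0  -1/3  -1/2 ]
  [ 0     0  0  1     3     0 ]
Subtract 4 times r3 from r1.
  [ 1  -4/3  0  0   1/3     2 ]
  [ 0     1  0  0     1     0 ]
  [ 0     0  1  0  -1/3  -1/2 ]
  [ 0     0  0  1     3     0 ]
Add 4/3 times r2 to r1.
  [ 1  0  0  0   5/3     2 ]
  [ 0  1  0  0     1     0 ]
  [ 0  0  1  0  -1/3  -1/2 ]
  [ 0  0  0  1     3     0 ]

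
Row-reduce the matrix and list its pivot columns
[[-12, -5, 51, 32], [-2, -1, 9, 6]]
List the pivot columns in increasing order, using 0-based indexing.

0, 1

ρ1 -> -1/12·ρ1
  [  1  5/12  -17/4  -8/3 ]
  [ -2    -1      9     6 ]
ρ2 -> ρ2 + 2·ρ1
  [ 1  5/12  -17/4  -8/3 ]
  [ 0  -1/6    1/2   2/3 ]
ρ2 -> -6·ρ2
  [ 1  5/12  -17/4  -8/3 ]
  [ 0     1     -3    -4 ]
ρ1 -> ρ1 − 5/12·ρ2
  [ 1  0  -3  -1 ]
  [ 0  1  -3  -4 ]
Pivot columns are the columns containing a leading 1.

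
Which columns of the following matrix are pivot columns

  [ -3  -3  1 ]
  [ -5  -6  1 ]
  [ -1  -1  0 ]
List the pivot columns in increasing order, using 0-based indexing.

0, 1, 2

Multiply r1 by -1/3.
  [  1   1  -1/3 ]
  [ -5  -6     1 ]
  [ -1  -1     0 ]
Add 5 times r1 to r2.
  [  1   1  -1/3 ]
  [  0  -1  -2/3 ]
  [ -1  -1     0 ]
Add r1 to r3.
  [ 1   1  -1/3 ]
  [ 0  -1  -2/3 ]
  [ 0   0  -1/3 ]
Multiply r2 by -1.
  [ 1  1  -1/3 ]
  [ 0  1   2/3 ]
  [ 0  0  -1/3 ]
Multiply r3 by -3.
  [ 1  1  -1/3 ]
  [ 0  1   2/3 ]
  [ 0  0     1 ]
Subtract 2/3 times r3 from r2.
  [ 1  1  -1/3 ]
  [ 0  1     0 ]
  [ 0  0     1 ]
Add 1/3 times r3 to r1.
  [ 1  1  0 ]
  [ 0  1  0 ]
  [ 0  0  1 ]
Subtract r2 from r1.
  [ 1  0  0 ]
  [ 0  1  0 ]
  [ 0  0  1 ]
Pivot columns are the columns containing a leading 1.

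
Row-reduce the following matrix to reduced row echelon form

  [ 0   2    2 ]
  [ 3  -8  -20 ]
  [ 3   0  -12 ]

[[1, 0, -4], [0, 1, 1], [0, 0, 0]]

R1 <-> R2
  [ 3  -8  -20 ]
  [ 0   2    2 ]
  [ 3   0  -12 ]
R1 -> 1/3·R1
  [ 1  -8/3  -20/3 ]
  [ 0     2      2 ]
  [ 3     0    -12 ]
R3 -> R3 − 3·R1
  [ 1  -8/3  -20/3 ]
  [ 0     2      2 ]
  [ 0     8      8 ]
R2 -> 1/2·R2
  [ 1  -8/3  -20/3 ]
  [ 0     1      1 ]
  [ 0     8      8 ]
R3 -> R3 − 8·R2
  [ 1  -8/3  -20/3 ]
  [ 0     1      1 ]
  [ 0     0      0 ]
R1 -> R1 + 8/3·R2
  [ 1  0  -4 ]
  [ 0  1   1 ]
  [ 0  0   0 ]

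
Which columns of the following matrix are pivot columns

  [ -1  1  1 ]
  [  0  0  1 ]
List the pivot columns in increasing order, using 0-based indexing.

Multiply R1 by -1.
  [ 1  -1  -1 ]
  [ 0   0   1 ]
Add R2 to R1.
  [ 1  -1  0 ]
  [ 0   0  1 ]
Pivot columns are the columns containing a leading 1.

0, 2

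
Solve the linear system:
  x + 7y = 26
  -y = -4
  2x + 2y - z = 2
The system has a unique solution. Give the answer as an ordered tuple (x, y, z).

Form the augmented matrix and row-reduce:
  [ 1   7   0  |  26 ]
  [ 0  -1   0  |  -4 ]
  [ 2   2  -1  |   2 ]
Subtract 2 times ρ1 from ρ3.
Multiply ρ2 by -1.
Add 12 times ρ2 to ρ3.
Multiply ρ3 by -1.
Subtract 7 times ρ2 from ρ1.
Reading off the last column: x = -2, y = 4, z = 2.

(-2, 4, 2)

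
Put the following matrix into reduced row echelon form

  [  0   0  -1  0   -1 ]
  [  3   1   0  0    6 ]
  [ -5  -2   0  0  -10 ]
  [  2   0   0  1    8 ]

R1 <-> R2
  [  3   1   0  0    6 ]
  [  0   0  -1  0   -1 ]
  [ -5  -2   0  0  -10 ]
  [  2   0   0  1    8 ]
R1 → 1/3·R1
  [  1  1/3   0  0    2 ]
  [  0    0  -1  0   -1 ]
  [ -5   -2   0  0  -10 ]
  [  2    0   0  1    8 ]
R3 → R3 + 5·R1
  [ 1   1/3   0  0   2 ]
  [ 0     0  -1  0  -1 ]
  [ 0  -1/3   0  0   0 ]
  [ 2     0   0  1   8 ]
R4 → R4 − 2·R1
  [ 1   1/3   0  0   2 ]
  [ 0     0  -1  0  -1 ]
  [ 0  -1/3   0  0   0 ]
  [ 0  -2/3   0  1   4 ]
R2 <-> R3
  [ 1   1/3   0  0   2 ]
  [ 0  -1/3   0  0   0 ]
  [ 0     0  -1  0  -1 ]
  [ 0  -2/3   0  1   4 ]
R2 → -3·R2
  [ 1   1/3   0  0   2 ]
  [ 0     1   0  0   0 ]
  [ 0     0  -1  0  -1 ]
  [ 0  -2/3   0  1   4 ]
R4 → R4 + 2/3·R2
  [ 1  1/3   0  0   2 ]
  [ 0    1   0  0   0 ]
  [ 0    0  -1  0  -1 ]
  [ 0    0   0  1   4 ]
R3 → -1·R3
  [ 1  1/3  0  0  2 ]
  [ 0    1  0  0  0 ]
  [ 0    0  1  0  1 ]
  [ 0    0  0  1  4 ]
R1 → R1 − 1/3·R2
  [ 1  0  0  0  2 ]
  [ 0  1  0  0  0 ]
  [ 0  0  1  0  1 ]
  [ 0  0  0  1  4 ]

[[1, 0, 0, 0, 2], [0, 1, 0, 0, 0], [0, 0, 1, 0, 1], [0, 0, 0, 1, 4]]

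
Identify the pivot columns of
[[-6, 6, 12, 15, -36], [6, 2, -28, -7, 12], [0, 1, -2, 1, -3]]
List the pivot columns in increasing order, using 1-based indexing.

Multiply R1 by -1/6.
  [ 1  -1   -2  -5/2   6 ]
  [ 6   2  -28    -7  12 ]
  [ 0   1   -2     1  -3 ]
Subtract 6 times R1 from R2.
  [ 1  -1   -2  -5/2    6 ]
  [ 0   8  -16     8  -24 ]
  [ 0   1   -2     1   -3 ]
Multiply R2 by 1/8.
  [ 1  -1  -2  -5/2   6 ]
  [ 0   1  -2     1  -3 ]
  [ 0   1  -2     1  -3 ]
Subtract R2 from R3.
  [ 1  -1  -2  -5/2   6 ]
  [ 0   1  -2     1  -3 ]
  [ 0   0   0     0   0 ]
Add R2 to R1.
  [ 1  0  -4  -3/2   3 ]
  [ 0  1  -2     1  -3 ]
  [ 0  0   0     0   0 ]
Pivot columns are the columns containing a leading 1.

1, 2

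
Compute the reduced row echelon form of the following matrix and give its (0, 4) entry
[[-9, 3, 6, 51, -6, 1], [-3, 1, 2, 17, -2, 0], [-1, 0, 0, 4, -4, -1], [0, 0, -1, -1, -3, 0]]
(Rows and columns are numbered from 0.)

4

Multiply r1 by -1/9.
  [  1  -1/3  -2/3  -17/3  2/3  -1/9 ]
  [ -3     1     2     17   -2     0 ]
  [ -1     0     0      4   -4    -1 ]
  [  0     0    -1     -1   -3     0 ]
Add 3 times r1 to r2.
  [  1  -1/3  -2/3  -17/3  2/3  -1/9 ]
  [  0     0     0      0    0  -1/3 ]
  [ -1     0     0      4   -4    -1 ]
  [  0     0    -1     -1   -3     0 ]
Add r1 to r3.
  [ 1  -1/3  -2/3  -17/3    2/3   -1/9 ]
  [ 0     0     0      0      0   -1/3 ]
  [ 0  -1/3  -2/3   -5/3  -10/3  -10/9 ]
  [ 0     0    -1     -1     -3      0 ]
Swap r2 and r3.
  [ 1  -1/3  -2/3  -17/3    2/3   -1/9 ]
  [ 0  -1/3  -2/3   -5/3  -10/3  -10/9 ]
  [ 0     0     0      0      0   -1/3 ]
  [ 0     0    -1     -1     -3      0 ]
Multiply r2 by -3.
  [ 1  -1/3  -2/3  -17/3  2/3  -1/9 ]
  [ 0     1     2      5   10  10/3 ]
  [ 0     0     0      0    0  -1/3 ]
  [ 0     0    -1     -1   -3     0 ]
Swap r3 and r4.
  [ 1  -1/3  -2/3  -17/3  2/3  -1/9 ]
  [ 0     1     2      5   10  10/3 ]
  [ 0     0    -1     -1   -3     0 ]
  [ 0     0     0      0    0  -1/3 ]
Multiply r3 by -1.
  [ 1  -1/3  -2/3  -17/3  2/3  -1/9 ]
  [ 0     1     2      5   10  10/3 ]
  [ 0     0     1      1    3     0 ]
  [ 0     0     0      0    0  -1/3 ]
Multiply r4 by -3.
  [ 1  -1/3  -2/3  -17/3  2/3  -1/9 ]
  [ 0     1     2      5   10  10/3 ]
  [ 0     0     1      1    3     0 ]
  [ 0     0     0      0    0     1 ]
Subtract 10/3 times r4 from r2.
  [ 1  -1/3  -2/3  -17/3  2/3  -1/9 ]
  [ 0     1     2      5   10     0 ]
  [ 0     0     1      1    3     0 ]
  [ 0     0     0      0    0     1 ]
Add 1/9 times r4 to r1.
  [ 1  -1/3  -2/3  -17/3  2/3  0 ]
  [ 0     1     2      5   10  0 ]
  [ 0     0     1      1    3  0 ]
  [ 0     0     0      0    0  1 ]
Subtract 2 times r3 from r2.
  [ 1  -1/3  -2/3  -17/3  2/3  0 ]
  [ 0     1     0      3    4  0 ]
  [ 0     0     1      1    3  0 ]
  [ 0     0     0      0    0  1 ]
Add 2/3 times r3 to r1.
  [ 1  -1/3  0  -5  8/3  0 ]
  [ 0     1  0   3    4  0 ]
  [ 0     0  1   1    3  0 ]
  [ 0     0  0   0    0  1 ]
Add 1/3 times r2 to r1.
  [ 1  0  0  -4  4  0 ]
  [ 0  1  0   3  4  0 ]
  [ 0  0  1   1  3  0 ]
  [ 0  0  0   0  0  1 ]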